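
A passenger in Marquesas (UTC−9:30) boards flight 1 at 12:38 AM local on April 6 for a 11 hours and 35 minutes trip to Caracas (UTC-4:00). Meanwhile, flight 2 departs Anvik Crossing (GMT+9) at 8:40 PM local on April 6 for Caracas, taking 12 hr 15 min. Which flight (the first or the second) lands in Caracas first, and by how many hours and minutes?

the first, by 2 hours 12 minutes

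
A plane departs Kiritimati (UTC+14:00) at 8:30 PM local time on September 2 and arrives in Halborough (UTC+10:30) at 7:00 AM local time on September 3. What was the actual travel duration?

14 hours

Departure in UTC: 8:30 PM − 14:00 = 6:30 AM on Sep 2.
Arrival in UTC: 7:00 AM − 10:30 = 8:30 PM on Sep 2.
Elapsed = 8:30 PM − 6:30 AM = 14 hours.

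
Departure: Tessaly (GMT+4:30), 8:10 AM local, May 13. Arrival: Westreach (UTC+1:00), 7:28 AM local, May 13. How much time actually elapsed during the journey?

2 hours 48 minutes

Departure in UTC: 8:10 AM − 4:30 = 3:40 AM on May 13.
Arrival in UTC: 7:28 AM − 1:00 = 6:28 AM on May 13.
Elapsed = 6:28 AM − 3:40 AM = 2 hours 48 minutes.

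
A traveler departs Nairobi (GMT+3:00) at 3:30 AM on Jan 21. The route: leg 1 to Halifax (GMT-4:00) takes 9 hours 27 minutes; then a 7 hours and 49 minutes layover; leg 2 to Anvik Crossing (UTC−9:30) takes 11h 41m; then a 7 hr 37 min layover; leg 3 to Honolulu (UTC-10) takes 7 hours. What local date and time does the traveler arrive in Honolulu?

10:04 AM on January 22

Convert departure to UTC: 3:30 AM − 3:00 = 12:30 AM UTC on Jan 21.
Add 9 hours and 27 minutes leg 1 → 9:57 AM UTC.
Add 7 hours and 49 minutes layover in Halifax → 5:46 PM UTC.
Add 11 hours 41 minutes leg 2 → 5:27 AM UTC (Jan 22).
Add 7 hours 37 minutes layover in Anvik Crossing → 1:04 PM UTC.
Add 7 hours leg 3 → 8:04 PM UTC.
Honolulu is UTC−10:00, so local arrival = 8:04 PM − 10:00 = 10:04 AM on Jan 22.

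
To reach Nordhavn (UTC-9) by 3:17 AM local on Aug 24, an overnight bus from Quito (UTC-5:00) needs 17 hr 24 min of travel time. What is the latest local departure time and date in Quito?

1:53 PM on August 23

Target arrival in UTC: 3:17 AM + 9:00 = 12:17 PM on Aug 24.
Subtract 17 hours 24 minutes → departure 6:53 PM UTC on Aug 23.
Quito is UTC−5:00: 6:53 PM − 5:00 = 1:53 PM on Aug 23.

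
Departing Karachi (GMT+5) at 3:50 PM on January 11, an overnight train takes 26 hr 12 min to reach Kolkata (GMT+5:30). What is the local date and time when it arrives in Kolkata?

Kolkata is 0:30 ahead of Karachi.
After 26 hours and 12 minutes it is 6:02 PM (Jan 12) in Karachi.
Shift by the zone difference: 6:02 PM + 0:30 = 6:32 PM on Jan 12 in Kolkata.

6:32 PM on January 12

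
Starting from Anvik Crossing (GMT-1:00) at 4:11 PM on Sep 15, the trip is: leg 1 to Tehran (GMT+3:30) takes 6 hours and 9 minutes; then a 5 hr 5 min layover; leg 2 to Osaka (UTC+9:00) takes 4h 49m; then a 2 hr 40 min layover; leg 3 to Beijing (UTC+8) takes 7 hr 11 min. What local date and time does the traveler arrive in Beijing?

3:05 AM on Sep 17

Convert departure to UTC: 4:11 PM + 1:00 = 5:11 PM UTC on Sep 15.
Add 6 hours 9 minutes leg 1 → 11:20 PM UTC.
Add 5 hours and 5 minutes layover in Tehran → 4:25 AM UTC (Sep 16).
Add 4 hours and 49 minutes leg 2 → 9:14 AM UTC.
Add 2 hours and 40 minutes layover in Osaka → 11:54 AM UTC.
Add 7 hours 11 minutes leg 3 → 7:05 PM UTC.
Beijing is UTC+8:00, so local arrival = 7:05 PM + 8:00 = 3:05 AM on Sep 17.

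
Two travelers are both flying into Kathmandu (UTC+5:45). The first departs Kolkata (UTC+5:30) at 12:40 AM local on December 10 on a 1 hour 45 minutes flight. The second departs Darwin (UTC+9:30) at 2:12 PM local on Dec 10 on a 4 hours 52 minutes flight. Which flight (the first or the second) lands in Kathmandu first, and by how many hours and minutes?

Flight 1 in UTC: 12:40 AM − 5:30 = 7:10 PM on Dec 9.
+1 hour and 45 minutes → arrive 8:55 PM UTC on Dec 9.
Flight 2 in UTC: 2:12 PM − 9:30 = 4:42 AM on Dec 10.
+4 hours 52 minutes → arrive 9:34 AM UTC on Dec 10.
Flight 1 lands earlier by 12 hours 39 minutes.

the first, by 12 hours 39 minutes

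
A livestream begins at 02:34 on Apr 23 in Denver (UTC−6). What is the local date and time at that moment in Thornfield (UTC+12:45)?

21:19 on Apr 23

Thornfield is 18:45 ahead of Denver.
Shift by the zone difference: 02:34 + 18:45 = 21:19 on Apr 23 in Thornfield.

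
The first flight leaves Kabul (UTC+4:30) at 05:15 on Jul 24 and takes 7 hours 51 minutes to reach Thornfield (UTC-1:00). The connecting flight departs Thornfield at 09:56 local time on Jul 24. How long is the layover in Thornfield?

Convert departure to UTC: 05:15 − 4:30 = 00:45 UTC on Jul 24.
Add 7 hours 51 minutes flight time → 08:36 UTC.
Thornfield is UTC−1:00, so local arrival = 08:36 − 1:00 = 07:36 on Jul 24.
Layover = 09:56 − 07:36 = 2 hours 20 minutes.

2 hours 20 minutes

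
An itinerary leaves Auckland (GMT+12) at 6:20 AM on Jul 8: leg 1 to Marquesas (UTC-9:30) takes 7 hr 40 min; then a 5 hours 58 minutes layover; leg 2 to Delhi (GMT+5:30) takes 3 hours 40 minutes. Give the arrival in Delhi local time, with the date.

5:08 PM on July 8

Convert departure to UTC: 6:20 AM − 12:00 = 6:20 PM UTC on Jul 7.
Add 7 hours 40 minutes leg 1 → 2:00 AM UTC (Jul 8).
Add 5 hours 58 minutes layover in Marquesas → 7:58 AM UTC.
Add 3 hours 40 minutes leg 2 → 11:38 AM UTC.
Delhi is UTC+5:30, so local arrival = 11:38 AM + 5:30 = 5:08 PM on Jul 8.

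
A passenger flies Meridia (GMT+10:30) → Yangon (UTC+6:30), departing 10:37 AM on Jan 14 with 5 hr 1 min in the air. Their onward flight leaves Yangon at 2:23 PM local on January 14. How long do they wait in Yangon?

2 hours 45 minutes

Convert departure to UTC: 10:37 AM − 10:30 = 12:07 AM UTC on Jan 14.
Add 5 hours and 1 minute flight time → 5:08 AM UTC.
Yangon is UTC+6:30, so local arrival = 5:08 AM + 6:30 = 11:38 AM on Jan 14.
Layover = 2:23 PM − 11:38 AM = 2 hours 45 minutes.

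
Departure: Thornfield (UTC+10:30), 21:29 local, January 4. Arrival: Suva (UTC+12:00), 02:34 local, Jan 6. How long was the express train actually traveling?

27 hours 35 minutes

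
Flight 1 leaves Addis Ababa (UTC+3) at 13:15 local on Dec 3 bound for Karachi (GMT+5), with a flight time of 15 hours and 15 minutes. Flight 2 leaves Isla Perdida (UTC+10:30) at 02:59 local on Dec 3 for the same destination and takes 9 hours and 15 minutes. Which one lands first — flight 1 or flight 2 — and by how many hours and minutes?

Flight 1 in UTC: 13:15 − 3:00 = 10:15 on Dec 3.
+15 hours and 15 minutes → arrive 01:30 UTC on Dec 4.
Flight 2 in UTC: 02:59 − 10:30 = 16:29 on Dec 2.
+9 hours and 15 minutes → arrive 01:44 UTC on Dec 3.
Flight 2 lands earlier by 23 hours 46 minutes.

the second, by 23 hours 46 minutes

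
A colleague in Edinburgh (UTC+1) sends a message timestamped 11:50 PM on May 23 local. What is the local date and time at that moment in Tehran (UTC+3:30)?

In UTC: 11:50 PM − 1:00 = 10:50 PM on May 23.
Tehran is UTC+3:30: 10:50 PM + 3:30 = 2:20 AM on May 24.

2:20 AM on May 24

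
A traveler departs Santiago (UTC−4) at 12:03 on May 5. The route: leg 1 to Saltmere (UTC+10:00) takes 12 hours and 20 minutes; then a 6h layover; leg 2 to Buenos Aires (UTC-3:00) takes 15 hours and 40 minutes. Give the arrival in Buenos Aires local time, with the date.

23:03 on May 6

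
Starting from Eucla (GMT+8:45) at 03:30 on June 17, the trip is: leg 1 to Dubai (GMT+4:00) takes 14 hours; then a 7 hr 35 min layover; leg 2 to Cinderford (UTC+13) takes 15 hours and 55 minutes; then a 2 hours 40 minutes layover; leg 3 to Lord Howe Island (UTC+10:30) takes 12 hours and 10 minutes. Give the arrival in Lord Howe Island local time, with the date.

Convert departure to UTC: 03:30 − 8:45 = 18:45 UTC on Jun 16.
Add 14 hours leg 1 → 08:45 UTC (Jun 17).
Add 7 hours and 35 minutes layover in Dubai → 16:20 UTC.
Add 15 hours and 55 minutes leg 2 → 08:15 UTC (Jun 18).
Add 2 hours 40 minutes layover in Cinderford → 10:55 UTC.
Add 12 hours and 10 minutes leg 3 → 23:05 UTC.
Lord Howe Island is UTC+10:30, so local arrival = 23:05 + 10:30 = 09:35 on Jun 19.

09:35 on Jun 19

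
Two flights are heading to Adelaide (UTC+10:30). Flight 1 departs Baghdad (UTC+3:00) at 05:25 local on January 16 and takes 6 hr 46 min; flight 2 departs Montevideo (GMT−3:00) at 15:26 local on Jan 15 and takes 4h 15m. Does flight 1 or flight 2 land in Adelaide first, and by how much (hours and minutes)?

Flight 1 in UTC: 05:25 − 3:00 = 02:25 on Jan 16.
+6 hours and 46 minutes → arrive 09:11 UTC on Jan 16.
Flight 2 in UTC: 15:26 + 3:00 = 18:26 on Jan 15.
+4 hours and 15 minutes → arrive 22:41 UTC on Jan 15.
Flight 2 lands earlier by 10 hours 30 minutes.

the second, by 10 hours 30 minutes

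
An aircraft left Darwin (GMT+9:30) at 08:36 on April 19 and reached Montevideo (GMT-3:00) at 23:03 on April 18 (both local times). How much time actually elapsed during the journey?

2 hours 57 minutes

Departure in UTC: 08:36 − 9:30 = 23:06 on Apr 18.
Arrival in UTC: 23:03 + 3:00 = 02:03 on Apr 19.
Elapsed = 02:03 − 23:06 (+1 day) = 2 hours 57 minutes.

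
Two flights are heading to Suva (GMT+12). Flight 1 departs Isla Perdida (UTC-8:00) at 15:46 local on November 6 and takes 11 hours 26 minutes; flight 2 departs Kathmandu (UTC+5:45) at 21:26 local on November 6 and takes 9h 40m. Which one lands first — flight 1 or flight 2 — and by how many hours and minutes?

Flight 1 in UTC: 15:46 + 8:00 = 23:46 on Nov 6.
+11 hours 26 minutes → arrive 11:12 UTC on Nov 7.
Flight 2 in UTC: 21:26 − 5:45 = 15:41 on Nov 6.
+9 hours and 40 minutes → arrive 01:21 UTC on Nov 7.
Flight 2 lands earlier by 9 hours 51 minutes.

the second, by 9 hours 51 minutes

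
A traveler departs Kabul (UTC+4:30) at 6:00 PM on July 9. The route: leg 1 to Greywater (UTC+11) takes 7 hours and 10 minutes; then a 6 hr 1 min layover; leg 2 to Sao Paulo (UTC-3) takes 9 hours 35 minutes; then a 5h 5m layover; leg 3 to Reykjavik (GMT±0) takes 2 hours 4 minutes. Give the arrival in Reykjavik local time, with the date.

7:25 PM on July 10

Convert departure to UTC: 6:00 PM − 4:30 = 1:30 PM UTC on Jul 9.
Add 7 hours and 10 minutes leg 1 → 8:40 PM UTC.
Add 6 hours and 1 minute layover in Greywater → 2:41 AM UTC (Jul 10).
Add 9 hours 35 minutes leg 2 → 12:16 PM UTC.
Add 5 hours and 5 minutes layover in Sao Paulo → 5:21 PM UTC.
Add 2 hours and 4 minutes leg 3 → 7:25 PM UTC.
Reykjavik is UTC+0, so local arrival is the same: 7:25 PM on Jul 10.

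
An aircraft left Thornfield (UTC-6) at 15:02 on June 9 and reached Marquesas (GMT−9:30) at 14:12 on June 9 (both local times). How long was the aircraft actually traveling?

Departure in UTC: 15:02 + 6:00 = 21:02 on Jun 9.
Arrival in UTC: 14:12 + 9:30 = 23:42 on Jun 9.
Elapsed = 23:42 − 21:02 = 2 hours 40 minutes.

2 hours 40 minutes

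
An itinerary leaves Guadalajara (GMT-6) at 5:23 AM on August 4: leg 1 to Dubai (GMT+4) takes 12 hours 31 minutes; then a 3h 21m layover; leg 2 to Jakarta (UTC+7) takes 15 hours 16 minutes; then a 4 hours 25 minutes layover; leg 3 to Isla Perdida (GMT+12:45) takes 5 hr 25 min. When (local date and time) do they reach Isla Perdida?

5:06 PM on August 6

Convert departure to UTC: 5:23 AM + 6:00 = 11:23 AM UTC on Aug 4.
Add 12 hours and 31 minutes leg 1 → 11:54 PM UTC.
Add 3 hours 21 minutes layover in Dubai → 3:15 AM UTC (Aug 5).
Add 15 hours 16 minutes leg 2 → 6:31 PM UTC.
Add 4 hours and 25 minutes layover in Jakarta → 10:56 PM UTC.
Add 5 hours 25 minutes leg 3 → 4:21 AM UTC (Aug 6).
Isla Perdida is UTC+12:45, so local arrival = 4:21 AM + 12:45 = 5:06 PM on Aug 6.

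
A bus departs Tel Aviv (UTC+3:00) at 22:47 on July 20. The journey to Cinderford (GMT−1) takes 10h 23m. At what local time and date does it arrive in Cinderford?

Convert departure to UTC: 22:47 − 3:00 = 19:47 UTC on Jul 20.
Add 10 hours 23 minutes travel time → 06:10 UTC (Jul 21).
Cinderford is UTC−1:00, so local arrival = 06:10 − 1:00 = 05:10 on Jul 21.

05:10 on July 21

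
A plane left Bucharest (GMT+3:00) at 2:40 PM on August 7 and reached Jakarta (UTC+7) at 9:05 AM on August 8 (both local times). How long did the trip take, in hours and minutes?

14 hours 25 minutes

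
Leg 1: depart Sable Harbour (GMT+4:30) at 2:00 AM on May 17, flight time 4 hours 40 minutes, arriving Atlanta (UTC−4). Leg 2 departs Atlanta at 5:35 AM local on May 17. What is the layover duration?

7 hours 25 minutes

Convert departure to UTC: 2:00 AM − 4:30 = 9:30 PM UTC on May 16.
Add 4 hours 40 minutes flight time → 2:10 AM UTC (May 17).
Atlanta is UTC−4:00, so local arrival = 2:10 AM − 4:00 = 10:10 PM on May 16.
Layover = 5:35 AM − 10:10 PM (+1 day) = 7 hours 25 minutes.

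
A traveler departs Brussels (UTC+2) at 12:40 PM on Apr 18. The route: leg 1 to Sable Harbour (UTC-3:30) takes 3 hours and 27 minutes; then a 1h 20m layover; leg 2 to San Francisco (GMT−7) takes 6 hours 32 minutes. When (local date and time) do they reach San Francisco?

Convert departure to UTC: 12:40 PM − 2:00 = 10:40 AM UTC on Apr 18.
Add 3 hours and 27 minutes leg 1 → 2:07 PM UTC.
Add 1 hour and 20 minutes layover in Sable Harbour → 3:27 PM UTC.
Add 6 hours 32 minutes leg 2 → 9:59 PM UTC.
San Francisco is UTC−7:00, so local arrival = 9:59 PM − 7:00 = 2:59 PM on Apr 18.

2:59 PM on April 18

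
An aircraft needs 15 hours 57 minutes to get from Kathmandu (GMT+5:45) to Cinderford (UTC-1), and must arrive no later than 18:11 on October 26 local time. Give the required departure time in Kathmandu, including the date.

Target arrival in UTC: 18:11 + 1:00 = 19:11 on Oct 26.
Subtract 15 hours 57 minutes → departure 03:14 UTC on Oct 26.
Kathmandu is UTC+5:45: 03:14 + 5:45 = 08:59 on Oct 26.

08:59 on October 26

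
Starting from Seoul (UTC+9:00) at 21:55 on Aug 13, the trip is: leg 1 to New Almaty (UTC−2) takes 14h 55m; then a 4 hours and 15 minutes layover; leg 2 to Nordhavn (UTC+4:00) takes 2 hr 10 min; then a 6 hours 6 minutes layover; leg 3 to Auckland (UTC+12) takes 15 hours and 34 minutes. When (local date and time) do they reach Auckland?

Convert departure to UTC: 21:55 − 9:00 = 12:55 UTC on Aug 13.
Add 14 hours and 55 minutes leg 1 → 03:50 UTC (Aug 14).
Add 4 hours 15 minutes layover in New Almaty → 08:05 UTC.
Add 2 hours 10 minutes leg 2 → 10:15 UTC.
Add 6 hours 6 minutes layover in Nordhavn → 16:21 UTC.
Add 15 hours 34 minutes leg 3 → 07:55 UTC (Aug 15).
Auckland is UTC+12:00, so local arrival = 07:55 + 12:00 = 19:55 on Aug 15.

19:55 on August 15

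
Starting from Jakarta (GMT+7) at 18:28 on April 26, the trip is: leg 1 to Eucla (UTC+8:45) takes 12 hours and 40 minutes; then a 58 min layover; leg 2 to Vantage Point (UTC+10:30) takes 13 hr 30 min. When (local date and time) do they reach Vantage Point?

Convert departure to UTC: 18:28 − 7:00 = 11:28 UTC on Apr 26.
Add 12 hours and 40 minutes leg 1 → 00:08 UTC (Apr 27).
Add 58 minutes layover in Eucla → 01:06 UTC.
Add 13 hours and 30 minutes leg 2 → 14:36 UTC.
Vantage Point is UTC+10:30, so local arrival = 14:36 + 10:30 = 01:06 on Apr 28.

01:06 on April 28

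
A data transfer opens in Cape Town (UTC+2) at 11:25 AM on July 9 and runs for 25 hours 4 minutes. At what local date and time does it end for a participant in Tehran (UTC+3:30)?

1:59 PM on Jul 10

Tehran is 1:30 ahead of Cape Town.
After 25 hours and 4 minutes it is 12:29 PM (Jul 10) in Cape Town.
Shift by the zone difference: 12:29 PM + 1:30 = 1:59 PM on Jul 10 in Tehran.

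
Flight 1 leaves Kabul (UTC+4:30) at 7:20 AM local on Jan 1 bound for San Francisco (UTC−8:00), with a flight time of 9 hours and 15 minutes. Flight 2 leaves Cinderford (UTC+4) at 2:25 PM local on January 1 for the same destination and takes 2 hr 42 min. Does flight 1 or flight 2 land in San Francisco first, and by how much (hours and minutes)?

Flight 1 in UTC: 7:20 AM − 4:30 = 2:50 AM on Jan 1.
+9 hours 15 minutes → arrive 12:05 PM UTC on Jan 1.
Flight 2 in UTC: 2:25 PM − 4:00 = 10:25 AM on Jan 1.
+2 hours and 42 minutes → arrive 1:07 PM UTC on Jan 1.
Flight 1 lands earlier by 1 hour 2 minutes.

the first, by 1 hour 2 minutes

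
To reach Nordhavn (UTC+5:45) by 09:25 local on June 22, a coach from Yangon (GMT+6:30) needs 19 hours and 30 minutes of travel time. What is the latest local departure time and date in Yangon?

Target arrival in UTC: 09:25 − 5:45 = 03:40 on Jun 22.
Subtract 19 hours 30 minutes → departure 08:10 UTC on Jun 21.
Yangon is UTC+6:30: 08:10 + 6:30 = 14:40 on Jun 21.

14:40 on June 21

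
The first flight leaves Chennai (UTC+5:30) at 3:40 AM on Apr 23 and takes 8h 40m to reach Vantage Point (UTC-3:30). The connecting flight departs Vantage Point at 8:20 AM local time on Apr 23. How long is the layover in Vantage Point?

5 hours

Convert departure to UTC: 3:40 AM − 5:30 = 10:10 PM UTC on Apr 22.
Add 8 hours and 40 minutes flight time → 6:50 AM UTC (Apr 23).
Vantage Point is UTC−3:30, so local arrival = 6:50 AM − 3:30 = 3:20 AM on Apr 23.
Layover = 8:20 AM − 3:20 AM = 5 hours.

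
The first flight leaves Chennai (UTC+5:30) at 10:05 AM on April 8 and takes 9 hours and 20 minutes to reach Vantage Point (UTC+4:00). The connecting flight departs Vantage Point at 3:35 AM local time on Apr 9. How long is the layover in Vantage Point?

9 hours 40 minutes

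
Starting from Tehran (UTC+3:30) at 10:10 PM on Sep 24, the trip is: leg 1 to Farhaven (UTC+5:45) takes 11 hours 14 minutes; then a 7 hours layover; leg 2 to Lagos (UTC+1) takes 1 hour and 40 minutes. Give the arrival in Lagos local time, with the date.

Convert departure to UTC: 10:10 PM − 3:30 = 6:40 PM UTC on Sep 24.
Add 11 hours 14 minutes leg 1 → 5:54 AM UTC (Sep 25).
Add 7 hours layover in Farhaven → 12:54 PM UTC.
Add 1 hour 40 minutes leg 2 → 2:34 PM UTC.
Lagos is UTC+1:00, so local arrival = 2:34 PM + 1:00 = 3:34 PM on Sep 25.

3:34 PM on September 25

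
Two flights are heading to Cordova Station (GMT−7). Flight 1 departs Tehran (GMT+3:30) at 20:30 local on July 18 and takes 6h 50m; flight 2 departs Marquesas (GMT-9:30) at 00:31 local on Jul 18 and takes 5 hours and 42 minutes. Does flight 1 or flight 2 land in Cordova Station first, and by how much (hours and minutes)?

Flight 1 in UTC: 20:30 − 3:30 = 17:00 on Jul 18.
+6 hours and 50 minutes → arrive 23:50 UTC on Jul 18.
Flight 2 in UTC: 00:31 + 9:30 = 10:01 on Jul 18.
+5 hours and 42 minutes → arrive 15:43 UTC on Jul 18.
Flight 2 lands earlier by 8 hours 7 minutes.

the second, by 8 hours 7 minutes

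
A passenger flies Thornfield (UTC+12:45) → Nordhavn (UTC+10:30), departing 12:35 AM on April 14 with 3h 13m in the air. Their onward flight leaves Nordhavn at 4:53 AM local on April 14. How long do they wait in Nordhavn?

Convert departure to UTC: 12:35 AM − 12:45 = 11:50 AM UTC on Apr 13.
Add 3 hours 13 minutes flight time → 3:03 PM UTC.
Nordhavn is UTC+10:30, so local arrival = 3:03 PM + 10:30 = 1:33 AM on Apr 14.
Layover = 4:53 AM − 1:33 AM = 3 hours 20 minutes.

3 hours 20 minutes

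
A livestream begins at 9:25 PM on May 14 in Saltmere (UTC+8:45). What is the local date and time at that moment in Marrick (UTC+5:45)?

6:25 PM on May 14

In UTC: 9:25 PM − 8:45 = 12:40 PM on May 14.
Marrick is UTC+5:45: 12:40 PM + 5:45 = 6:25 PM on May 14.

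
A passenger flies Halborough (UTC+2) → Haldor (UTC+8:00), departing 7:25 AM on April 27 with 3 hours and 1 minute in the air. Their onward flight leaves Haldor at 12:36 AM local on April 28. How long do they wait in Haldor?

8 hours 10 minutes

Convert departure to UTC: 7:25 AM − 2:00 = 5:25 AM UTC on Apr 27.
Add 3 hours 1 minute flight time → 8:26 AM UTC.
Haldor is UTC+8:00, so local arrival = 8:26 AM + 8:00 = 4:26 PM on Apr 27.
Layover = 12:36 AM − 4:26 PM (+1 day) = 8 hours 10 minutes.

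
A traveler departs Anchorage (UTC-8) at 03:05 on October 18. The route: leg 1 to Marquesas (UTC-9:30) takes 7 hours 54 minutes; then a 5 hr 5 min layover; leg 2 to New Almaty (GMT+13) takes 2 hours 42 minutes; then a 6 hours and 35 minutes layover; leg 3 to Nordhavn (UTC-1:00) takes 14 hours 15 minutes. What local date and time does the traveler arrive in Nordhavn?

Convert departure to UTC: 03:05 + 8:00 = 11:05 UTC on Oct 18.
Add 7 hours and 54 minutes leg 1 → 18:59 UTC.
Add 5 hours 5 minutes layover in Marquesas → 00:04 UTC (Oct 19).
Add 2 hours 42 minutes leg 2 → 02:46 UTC.
Add 6 hours 35 minutes layover in New Almaty → 09:21 UTC.
Add 14 hours 15 minutes leg 3 → 23:36 UTC.
Nordhavn is UTC−1:00, so local arrival = 23:36 − 1:00 = 22:36 on Oct 19.

22:36 on October 19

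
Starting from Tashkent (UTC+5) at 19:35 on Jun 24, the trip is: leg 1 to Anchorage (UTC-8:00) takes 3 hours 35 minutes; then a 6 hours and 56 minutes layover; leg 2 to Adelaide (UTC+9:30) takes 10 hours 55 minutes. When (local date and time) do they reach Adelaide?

Convert departure to UTC: 19:35 − 5:00 = 14:35 UTC on Jun 24.
Add 3 hours and 35 minutes leg 1 → 18:10 UTC.
Add 6 hours 56 minutes layover in Anchorage → 01:06 UTC (Jun 25).
Add 10 hours 55 minutes leg 2 → 12:01 UTC.
Adelaide is UTC+9:30, so local arrival = 12:01 + 9:30 = 21:31 on Jun 25.

21:31 on June 25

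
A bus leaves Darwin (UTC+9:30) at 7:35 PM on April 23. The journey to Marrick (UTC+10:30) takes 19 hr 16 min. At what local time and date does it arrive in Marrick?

3:51 PM on April 24

Convert departure to UTC: 7:35 PM − 9:30 = 10:05 AM UTC on Apr 23.
Add 19 hours 16 minutes travel time → 5:21 AM UTC (Apr 24).
Marrick is UTC+10:30, so local arrival = 5:21 AM + 10:30 = 3:51 PM on Apr 24.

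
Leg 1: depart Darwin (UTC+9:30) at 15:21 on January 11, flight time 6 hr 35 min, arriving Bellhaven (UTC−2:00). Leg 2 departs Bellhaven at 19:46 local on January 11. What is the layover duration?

Convert departure to UTC: 15:21 − 9:30 = 05:51 UTC on Jan 11.
Add 6 hours 35 minutes flight time → 12:26 UTC.
Bellhaven is UTC−2:00, so local arrival = 12:26 − 2:00 = 10:26 on Jan 11.
Layover = 19:46 − 10:26 = 9 hours 20 minutes.

9 hours 20 minutes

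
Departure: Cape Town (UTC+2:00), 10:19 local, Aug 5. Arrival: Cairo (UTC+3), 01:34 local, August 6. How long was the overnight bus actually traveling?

14 hours 15 minutes

Departure in UTC: 10:19 − 2:00 = 08:19 on Aug 5.
Arrival in UTC: 01:34 − 3:00 = 22:34 on Aug 5.
Elapsed = 22:34 − 08:19 = 14 hours 15 minutes.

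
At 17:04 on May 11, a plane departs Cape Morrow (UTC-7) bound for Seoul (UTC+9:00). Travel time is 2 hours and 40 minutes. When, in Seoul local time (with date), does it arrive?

11:44 on May 12

Convert departure to UTC: 17:04 + 7:00 = 00:04 UTC on May 12.
Add 2 hours and 40 minutes travel time → 02:44 UTC.
Seoul is UTC+9:00, so local arrival = 02:44 + 9:00 = 11:44 on May 12.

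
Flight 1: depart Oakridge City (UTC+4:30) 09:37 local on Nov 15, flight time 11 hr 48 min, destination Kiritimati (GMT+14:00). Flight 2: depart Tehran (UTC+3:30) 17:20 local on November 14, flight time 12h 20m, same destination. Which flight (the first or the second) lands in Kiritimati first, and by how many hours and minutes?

the second, by 14 hours 45 minutes

Flight 1 in UTC: 09:37 − 4:30 = 05:07 on Nov 15.
+11 hours 48 minutes → arrive 16:55 UTC on Nov 15.
Flight 2 in UTC: 17:20 − 3:30 = 13:50 on Nov 14.
+12 hours 20 minutes → arrive 02:10 UTC on Nov 15.
Flight 2 lands earlier by 14 hours 45 minutes.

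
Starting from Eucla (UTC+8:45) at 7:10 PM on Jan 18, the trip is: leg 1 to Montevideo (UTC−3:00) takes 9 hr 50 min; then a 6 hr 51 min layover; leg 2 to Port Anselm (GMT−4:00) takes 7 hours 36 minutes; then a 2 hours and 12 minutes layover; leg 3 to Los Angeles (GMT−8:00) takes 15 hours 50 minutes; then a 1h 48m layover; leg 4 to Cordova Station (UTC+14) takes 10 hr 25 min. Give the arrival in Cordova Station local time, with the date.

6:57 AM on January 21

Convert departure to UTC: 7:10 PM − 8:45 = 10:25 AM UTC on Jan 18.
Add 9 hours and 50 minutes leg 1 → 8:15 PM UTC.
Add 6 hours and 51 minutes layover in Montevideo → 3:06 AM UTC (Jan 19).
Add 7 hours and 36 minutes leg 2 → 10:42 AM UTC.
Add 2 hours and 12 minutes layover in Port Anselm → 12:54 PM UTC.
Add 15 hours 50 minutes leg 3 → 4:44 AM UTC (Jan 20).
Add 1 hour and 48 minutes layover in Los Angeles → 6:32 AM UTC.
Add 10 hours and 25 minutes leg 4 → 4:57 PM UTC.
Cordova Station is UTC+14:00, so local arrival = 4:57 PM + 14:00 = 6:57 AM on Jan 21.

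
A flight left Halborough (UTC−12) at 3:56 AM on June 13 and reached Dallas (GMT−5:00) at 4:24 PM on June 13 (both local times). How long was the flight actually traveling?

Departure in UTC: 3:56 AM + 12:00 = 3:56 PM on Jun 13.
Arrival in UTC: 4:24 PM + 5:00 = 9:24 PM on Jun 13.
Elapsed = 9:24 PM − 3:56 PM = 5 hours 28 minutes.

5 hours 28 minutes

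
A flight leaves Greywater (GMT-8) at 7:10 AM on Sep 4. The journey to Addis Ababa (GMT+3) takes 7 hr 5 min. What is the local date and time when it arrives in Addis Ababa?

1:15 AM on Sep 5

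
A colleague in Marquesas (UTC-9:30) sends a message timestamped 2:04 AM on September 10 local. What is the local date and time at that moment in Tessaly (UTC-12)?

11:34 PM on September 9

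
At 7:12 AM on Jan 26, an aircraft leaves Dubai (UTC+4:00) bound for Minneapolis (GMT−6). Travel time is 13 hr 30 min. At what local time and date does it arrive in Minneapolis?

Convert departure to UTC: 7:12 AM − 4:00 = 3:12 AM UTC on Jan 26.
Add 13 hours 30 minutes travel time → 4:42 PM UTC.
Minneapolis is UTC−6:00, so local arrival = 4:42 PM − 6:00 = 10:42 AM on Jan 26.

10:42 AM on January 26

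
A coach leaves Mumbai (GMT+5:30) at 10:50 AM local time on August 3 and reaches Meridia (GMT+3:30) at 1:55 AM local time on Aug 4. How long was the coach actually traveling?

17 hours 5 minutes

Departure in UTC: 10:50 AM − 5:30 = 5:20 AM on Aug 3.
Arrival in UTC: 1:55 AM − 3:30 = 10:25 PM on Aug 3.
Elapsed = 10:25 PM − 5:20 AM = 17 hours 5 minutes.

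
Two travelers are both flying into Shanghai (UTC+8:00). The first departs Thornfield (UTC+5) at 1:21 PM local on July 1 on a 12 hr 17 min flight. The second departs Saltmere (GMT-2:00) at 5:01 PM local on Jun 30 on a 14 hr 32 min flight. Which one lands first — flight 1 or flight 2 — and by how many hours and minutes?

the second, by 11 hours 5 minutes

Flight 1 in UTC: 1:21 PM − 5:00 = 8:21 AM on Jul 1.
+12 hours 17 minutes → arrive 8:38 PM UTC on Jul 1.
Flight 2 in UTC: 5:01 PM + 2:00 = 7:01 PM on Jun 30.
+14 hours and 32 minutes → arrive 9:33 AM UTC on Jul 1.
Flight 2 lands earlier by 11 hours 5 minutes.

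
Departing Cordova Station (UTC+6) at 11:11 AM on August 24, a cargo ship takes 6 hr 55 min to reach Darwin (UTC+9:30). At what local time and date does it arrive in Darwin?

Darwin is 3:30 ahead of Cordova Station.
After 6 hours and 55 minutes it is 6:06 PM in Cordova Station.
Shift by the zone difference: 6:06 PM + 3:30 = 9:36 PM on Aug 24 in Darwin.

9:36 PM on August 24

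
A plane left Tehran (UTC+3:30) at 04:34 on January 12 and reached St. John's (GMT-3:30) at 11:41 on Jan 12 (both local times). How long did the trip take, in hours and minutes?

14 hours 7 minutes

St. John's is 7:00 behind Tehran.
Clock-face elapsed time (ignoring zones) is 7 hours 7 minutes.
Actual elapsed = 7 hours 7 minutes + 7:00 = 14 hours 7 minutes.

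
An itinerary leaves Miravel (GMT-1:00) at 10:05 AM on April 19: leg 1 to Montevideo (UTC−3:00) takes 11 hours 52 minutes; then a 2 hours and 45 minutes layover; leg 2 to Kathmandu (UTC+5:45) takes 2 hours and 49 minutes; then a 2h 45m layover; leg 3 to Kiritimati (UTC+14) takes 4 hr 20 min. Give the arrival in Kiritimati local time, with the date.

Convert departure to UTC: 10:05 AM + 1:00 = 11:05 AM UTC on Apr 19.
Add 11 hours and 52 minutes leg 1 → 10:57 PM UTC.
Add 2 hours 45 minutes layover in Montevideo → 1:42 AM UTC (Apr 20).
Add 2 hours 49 minutes leg 2 → 4:31 AM UTC.
Add 2 hours 45 minutes layover in Kathmandu → 7:16 AM UTC.
Add 4 hours and 20 minutes leg 3 → 11:36 AM UTC.
Kiritimati is UTC+14:00, so local arrival = 11:36 AM + 14:00 = 1:36 AM on Apr 21.

1:36 AM on Apr 21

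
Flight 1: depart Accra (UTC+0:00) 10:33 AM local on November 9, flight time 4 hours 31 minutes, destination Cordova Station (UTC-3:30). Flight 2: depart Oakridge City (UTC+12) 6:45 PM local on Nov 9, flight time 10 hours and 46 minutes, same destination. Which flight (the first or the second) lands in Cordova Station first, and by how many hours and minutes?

Flight 1 departs at 10:33 AM UTC (Nov 9).
+4 hours 31 minutes → arrive 3:04 PM UTC on Nov 9.
Flight 2 in UTC: 6:45 PM − 12:00 = 6:45 AM on Nov 9.
+10 hours 46 minutes → arrive 5:31 PM UTC on Nov 9.
Flight 1 lands earlier by 2 hours 27 minutes.

the first, by 2 hours 27 minutes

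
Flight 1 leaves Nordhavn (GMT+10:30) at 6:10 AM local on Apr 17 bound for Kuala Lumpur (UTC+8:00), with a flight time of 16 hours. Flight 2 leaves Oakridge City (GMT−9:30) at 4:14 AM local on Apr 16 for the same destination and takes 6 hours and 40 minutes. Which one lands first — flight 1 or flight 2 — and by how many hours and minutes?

the second, by 15 hours 16 minutes

Flight 1 in UTC: 6:10 AM − 10:30 = 7:40 PM on Apr 16.
+16 hours → arrive 11:40 AM UTC on Apr 17.
Flight 2 in UTC: 4:14 AM + 9:30 = 1:44 PM on Apr 16.
+6 hours 40 minutes → arrive 8:24 PM UTC on Apr 16.
Flight 2 lands earlier by 15 hours 16 minutes.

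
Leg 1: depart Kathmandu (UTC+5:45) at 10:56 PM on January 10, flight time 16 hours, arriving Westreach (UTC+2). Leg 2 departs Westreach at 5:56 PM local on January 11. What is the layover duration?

6 hours 45 minutes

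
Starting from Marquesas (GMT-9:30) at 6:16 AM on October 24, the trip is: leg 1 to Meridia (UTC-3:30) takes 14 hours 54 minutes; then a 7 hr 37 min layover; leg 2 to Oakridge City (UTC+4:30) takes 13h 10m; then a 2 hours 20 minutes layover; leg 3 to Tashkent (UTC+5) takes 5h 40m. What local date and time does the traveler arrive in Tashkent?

Convert departure to UTC: 6:16 AM + 9:30 = 3:46 PM UTC on Oct 24.
Add 14 hours and 54 minutes leg 1 → 6:40 AM UTC (Oct 25).
Add 7 hours 37 minutes layover in Meridia → 2:17 PM UTC.
Add 13 hours 10 minutes leg 2 → 3:27 AM UTC (Oct 26).
Add 2 hours 20 minutes layover in Oakridge City → 5:47 AM UTC.
Add 5 hours and 40 minutes leg 3 → 11:27 AM UTC.
Tashkent is UTC+5:00, so local arrival = 11:27 AM + 5:00 = 4:27 PM on Oct 26.

4:27 PM on Oct 26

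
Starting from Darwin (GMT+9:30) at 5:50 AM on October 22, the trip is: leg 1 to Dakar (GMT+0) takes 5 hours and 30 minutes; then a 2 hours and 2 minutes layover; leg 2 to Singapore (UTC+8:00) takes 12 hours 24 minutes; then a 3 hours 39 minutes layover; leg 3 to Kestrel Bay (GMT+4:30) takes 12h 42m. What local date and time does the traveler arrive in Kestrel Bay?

1:07 PM on October 23

Convert departure to UTC: 5:50 AM − 9:30 = 8:20 PM UTC on Oct 21.
Add 5 hours 30 minutes leg 1 → 1:50 AM UTC (Oct 22).
Add 2 hours 2 minutes layover in Dakar → 3:52 AM UTC.
Add 12 hours 24 minutes leg 2 → 4:16 PM UTC.
Add 3 hours 39 minutes layover in Singapore → 7:55 PM UTC.
Add 12 hours 42 minutes leg 3 → 8:37 AM UTC (Oct 23).
Kestrel Bay is UTC+4:30, so local arrival = 8:37 AM + 4:30 = 1:07 PM on Oct 23.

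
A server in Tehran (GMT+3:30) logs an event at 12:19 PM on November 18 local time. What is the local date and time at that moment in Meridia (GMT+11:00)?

7:49 PM on November 18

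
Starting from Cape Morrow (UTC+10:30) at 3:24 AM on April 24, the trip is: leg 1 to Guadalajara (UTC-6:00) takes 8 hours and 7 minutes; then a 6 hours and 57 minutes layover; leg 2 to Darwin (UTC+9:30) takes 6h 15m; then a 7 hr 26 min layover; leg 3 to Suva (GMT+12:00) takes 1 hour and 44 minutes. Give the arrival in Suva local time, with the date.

Convert departure to UTC: 3:24 AM − 10:30 = 4:54 PM UTC on Apr 23.
Add 8 hours 7 minutes leg 1 → 1:01 AM UTC (Apr 24).
Add 6 hours and 57 minutes layover in Guadalajara → 7:58 AM UTC.
Add 6 hours and 15 minutes leg 2 → 2:13 PM UTC.
Add 7 hours and 26 minutes layover in Darwin → 9:39 PM UTC.
Add 1 hour and 44 minutes leg 3 → 11:23 PM UTC.
Suva is UTC+12:00, so local arrival = 11:23 PM + 12:00 = 11:23 AM on Apr 25.

11:23 AM on Apr 25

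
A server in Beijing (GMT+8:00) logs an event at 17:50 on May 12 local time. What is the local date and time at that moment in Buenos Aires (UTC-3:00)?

In UTC: 17:50 − 8:00 = 09:50 on May 12.
Buenos Aires is UTC−3:00: 09:50 − 3:00 = 06:50 on May 12.

06:50 on May 12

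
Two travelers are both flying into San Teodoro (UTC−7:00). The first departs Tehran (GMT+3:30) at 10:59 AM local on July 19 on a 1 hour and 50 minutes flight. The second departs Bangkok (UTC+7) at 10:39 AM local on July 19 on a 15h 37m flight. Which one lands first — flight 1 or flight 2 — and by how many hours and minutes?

Flight 1 in UTC: 10:59 AM − 3:30 = 7:29 AM on Jul 19.
+1 hour 50 minutes → arrive 9:19 AM UTC on Jul 19.
Flight 2 in UTC: 10:39 AM − 7:00 = 3:39 AM on Jul 19.
+15 hours and 37 minutes → arrive 7:16 PM UTC on Jul 19.
Flight 1 lands earlier by 9 hours 57 minutes.

the first, by 9 hours 57 minutes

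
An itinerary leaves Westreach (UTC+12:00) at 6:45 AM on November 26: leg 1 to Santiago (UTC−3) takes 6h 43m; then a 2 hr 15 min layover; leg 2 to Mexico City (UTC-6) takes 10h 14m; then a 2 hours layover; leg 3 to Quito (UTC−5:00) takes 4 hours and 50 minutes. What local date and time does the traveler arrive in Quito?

Convert departure to UTC: 6:45 AM − 12:00 = 6:45 PM UTC on Nov 25.
Add 6 hours 43 minutes leg 1 → 1:28 AM UTC (Nov 26).
Add 2 hours 15 minutes layover in Santiago → 3:43 AM UTC.
Add 10 hours and 14 minutes leg 2 → 1:57 PM UTC.
Add 2 hours layover in Mexico City → 3:57 PM UTC.
Add 4 hours and 50 minutes leg 3 → 8:47 PM UTC.
Quito is UTC−5:00, so local arrival = 8:47 PM − 5:00 = 3:47 PM on Nov 26.

3:47 PM on November 26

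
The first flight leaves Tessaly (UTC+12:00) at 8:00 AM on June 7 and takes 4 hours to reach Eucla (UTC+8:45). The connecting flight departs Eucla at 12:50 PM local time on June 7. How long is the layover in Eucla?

Convert departure to UTC: 8:00 AM − 12:00 = 8:00 PM UTC on Jun 6.
Add 4 hours flight time → 12:00 AM UTC (Jun 7).
Eucla is UTC+8:45, so local arrival = 12:00 AM + 8:45 = 8:45 AM on Jun 7.
Layover = 12:50 PM − 8:45 AM = 4 hours 5 minutes.

4 hours 5 minutes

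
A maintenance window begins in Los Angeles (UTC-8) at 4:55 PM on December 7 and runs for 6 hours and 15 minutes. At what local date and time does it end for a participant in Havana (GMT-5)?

2:10 AM on December 8

Convert start to UTC: 4:55 PM + 8:00 = 12:55 AM UTC on Dec 8.
Add 6 hours 15 minutes duration → 7:10 AM UTC.
Havana is UTC−5:00, so local end time = 7:10 AM − 5:00 = 2:10 AM on Dec 8.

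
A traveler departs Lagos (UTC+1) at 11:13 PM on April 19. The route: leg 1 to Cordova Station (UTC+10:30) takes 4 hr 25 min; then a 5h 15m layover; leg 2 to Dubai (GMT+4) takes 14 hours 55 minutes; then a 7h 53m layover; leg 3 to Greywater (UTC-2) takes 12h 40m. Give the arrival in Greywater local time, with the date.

Convert departure to UTC: 11:13 PM − 1:00 = 10:13 PM UTC on Apr 19.
Add 4 hours and 25 minutes leg 1 → 2:38 AM UTC (Apr 20).
Add 5 hours and 15 minutes layover in Cordova Station → 7:53 AM UTC.
Add 14 hours 55 minutes leg 2 → 10:48 PM UTC.
Add 7 hours and 53 minutes layover in Dubai → 6:41 AM UTC (Apr 21).
Add 12 hours 40 minutes leg 3 → 7:21 PM UTC.
Greywater is UTC−2:00, so local arrival = 7:21 PM − 2:00 = 5:21 PM on Apr 21.

5:21 PM on April 21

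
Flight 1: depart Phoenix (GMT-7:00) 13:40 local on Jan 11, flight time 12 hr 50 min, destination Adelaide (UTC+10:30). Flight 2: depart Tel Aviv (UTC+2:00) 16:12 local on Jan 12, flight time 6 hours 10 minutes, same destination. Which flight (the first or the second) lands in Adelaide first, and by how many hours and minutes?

the first, by 10 hours 52 minutes

Flight 1 in UTC: 13:40 + 7:00 = 20:40 on Jan 11.
+12 hours 50 minutes → arrive 09:30 UTC on Jan 12.
Flight 2 in UTC: 16:12 − 2:00 = 14:12 on Jan 12.
+6 hours and 10 minutes → arrive 20:22 UTC on Jan 12.
Flight 1 lands earlier by 10 hours 52 minutes.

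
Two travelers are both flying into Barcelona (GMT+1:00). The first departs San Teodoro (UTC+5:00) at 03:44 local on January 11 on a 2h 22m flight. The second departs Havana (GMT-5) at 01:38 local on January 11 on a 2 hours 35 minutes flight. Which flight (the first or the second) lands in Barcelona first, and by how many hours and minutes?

the first, by 8 hours 7 minutes

Flight 1 in UTC: 03:44 − 5:00 = 22:44 on Jan 10.
+2 hours and 22 minutes → arrive 01:06 UTC on Jan 11.
Flight 2 in UTC: 01:38 + 5:00 = 06:38 on Jan 11.
+2 hours and 35 minutes → arrive 09:13 UTC on Jan 11.
Flight 1 lands earlier by 8 hours 7 minutes.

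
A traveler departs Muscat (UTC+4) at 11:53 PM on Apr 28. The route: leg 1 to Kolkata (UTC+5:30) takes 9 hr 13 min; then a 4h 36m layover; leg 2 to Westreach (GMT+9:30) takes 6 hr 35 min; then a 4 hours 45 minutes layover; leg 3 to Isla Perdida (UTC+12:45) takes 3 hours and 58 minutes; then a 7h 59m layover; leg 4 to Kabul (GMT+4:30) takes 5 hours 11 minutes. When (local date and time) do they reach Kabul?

6:40 PM on Apr 30

Convert departure to UTC: 11:53 PM − 4:00 = 7:53 PM UTC on Apr 28.
Add 9 hours 13 minutes leg 1 → 5:06 AM UTC (Apr 29).
Add 4 hours 36 minutes layover in Kolkata → 9:42 AM UTC.
Add 6 hours and 35 minutes leg 2 → 4:17 PM UTC.
Add 4 hours 45 minutes layover in Westreach → 9:02 PM UTC.
Add 3 hours and 58 minutes leg 3 → 1:00 AM UTC (Apr 30).
Add 7 hours 59 minutes layover in Isla Perdida → 8:59 AM UTC.
Add 5 hours and 11 minutes leg 4 → 2:10 PM UTC.
Kabul is UTC+4:30, so local arrival = 2:10 PM + 4:30 = 6:40 PM on Apr 30.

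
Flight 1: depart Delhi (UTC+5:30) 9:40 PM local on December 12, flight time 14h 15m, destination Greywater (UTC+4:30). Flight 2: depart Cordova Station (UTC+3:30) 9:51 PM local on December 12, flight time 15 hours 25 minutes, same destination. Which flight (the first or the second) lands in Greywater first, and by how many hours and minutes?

the first, by 3 hours 21 minutes

Flight 1 in UTC: 9:40 PM − 5:30 = 4:10 PM on Dec 12.
+14 hours 15 minutes → arrive 6:25 AM UTC on Dec 13.
Flight 2 in UTC: 9:51 PM − 3:30 = 6:21 PM on Dec 12.
+15 hours 25 minutes → arrive 9:46 AM UTC on Dec 13.
Flight 1 lands earlier by 3 hours 21 minutes.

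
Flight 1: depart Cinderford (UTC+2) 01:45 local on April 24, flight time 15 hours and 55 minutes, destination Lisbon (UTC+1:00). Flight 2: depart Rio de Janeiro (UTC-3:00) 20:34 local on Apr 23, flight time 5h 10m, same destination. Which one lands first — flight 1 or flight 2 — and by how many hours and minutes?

the second, by 10 hours 56 minutes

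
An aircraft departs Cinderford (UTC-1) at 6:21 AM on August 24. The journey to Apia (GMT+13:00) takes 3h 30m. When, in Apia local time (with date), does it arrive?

11:51 PM on Aug 24

Convert departure to UTC: 6:21 AM + 1:00 = 7:21 AM UTC on Aug 24.
Add 3 hours and 30 minutes travel time → 10:51 AM UTC.
Apia is UTC+13:00, so local arrival = 10:51 AM + 13:00 = 11:51 PM on Aug 24.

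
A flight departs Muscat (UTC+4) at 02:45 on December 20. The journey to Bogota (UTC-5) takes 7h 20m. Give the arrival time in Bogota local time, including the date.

01:05 on December 20

Convert departure to UTC: 02:45 − 4:00 = 22:45 UTC on Dec 19.
Add 7 hours 20 minutes travel time → 06:05 UTC (Dec 20).
Bogota is UTC−5:00, so local arrival = 06:05 − 5:00 = 01:05 on Dec 20.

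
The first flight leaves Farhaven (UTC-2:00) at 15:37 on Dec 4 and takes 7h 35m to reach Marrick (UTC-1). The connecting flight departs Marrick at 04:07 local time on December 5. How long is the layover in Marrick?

3 hours 55 minutes

Convert departure to UTC: 15:37 + 2:00 = 17:37 UTC on Dec 4.
Add 7 hours and 35 minutes flight time → 01:12 UTC (Dec 5).
Marrick is UTC−1:00, so local arrival = 01:12 − 1:00 = 00:12 on Dec 5.
Layover = 04:07 − 00:12 = 3 hours 55 minutes.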